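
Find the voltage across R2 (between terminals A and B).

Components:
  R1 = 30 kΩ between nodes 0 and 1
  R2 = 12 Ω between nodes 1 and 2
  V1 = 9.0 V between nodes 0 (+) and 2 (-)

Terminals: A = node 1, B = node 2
R1 and R2 are in series across V1 (node 0 → node 1 → node 2), and the output A–B is taken across R2, so this is a voltage divider.
Series current: I = V1/(R1 + R2) = 9/(30000 + 12) = 9/30010 = 0.0002999 A
V_R2 = I × R2 = V1 × R2/(R1 + R2) = 9 × 12/30010 = 0.003599 V

Final answer: 0.003599 V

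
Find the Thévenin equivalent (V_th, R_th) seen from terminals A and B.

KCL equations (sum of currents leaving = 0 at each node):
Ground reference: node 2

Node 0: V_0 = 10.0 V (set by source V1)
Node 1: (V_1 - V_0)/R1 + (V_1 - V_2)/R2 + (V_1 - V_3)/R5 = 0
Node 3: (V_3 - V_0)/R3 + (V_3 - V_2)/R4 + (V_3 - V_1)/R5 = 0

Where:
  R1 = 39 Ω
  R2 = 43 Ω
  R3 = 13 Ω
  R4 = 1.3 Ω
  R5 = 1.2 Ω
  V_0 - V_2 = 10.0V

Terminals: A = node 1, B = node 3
Step 1 — V_th is the open-circuit voltage V_A - V_B (nothing connected across the terminals).
Nodal analysis, taking node 2 as the 0 V reference.
Source V1 fixes V_0 = 10 V.
KCL at each unknown node (sum of currents leaving = 0; resistances in Ω):
  Node 1: (V_1 - 10)/39 + (V_1 - 0)/43 + (V_1 - V_3)/1.2 = 0
  Node 3: (V_3 - 10)/13 + (V_3 - 0)/1.3 + (V_3 - V_1)/1.2 = 0
Collecting terms (coefficients in siemens):
  0.8822·V_1 - 0.8333·V_3 = 0.2564
  1.679·V_3 - 0.8333·V_1 = 0.7692
Determinant D = (0.8822)(1.679) - (-0.8333)(-0.8333) = 0.7872
V_1 = [(0.2564)(1.679) - (-0.8333)(0.7692)]/D = 1.361 V
V_3 = [(0.8822)(0.7692) - (0.2564)(-0.8333)]/D = 1.133 V
V_th = V_1 - V_3 = 1.361 - 1.133 = 0.2278 V
Step 2 — R_th: zero the source — replace V1 by a short circuit (node 2 merges into node 0) — and find the resistance seen between A (node 1) and B (node 3).
Reduce the network between node 1 (A) and node 3 (B) by series/parallel combination:
  Rp1 = R1 ‖ R2 (parallel, both between nodes 0 and 1) = 1/(1/39 + 1/43) = 20.45 Ω
  Rp2 = R3 ‖ R4 (parallel, both between nodes 0 and 3) = 1/(1/13 + 1/1.3) = 1.182 Ω
  Rs1 = Rp1 + Rp2 (series, joined only at node 0) = 20.45 + 1.182 = 21.63 Ω
  Rp3 = R5 ‖ Rs1 (parallel, both between nodes 1 and 3) = 1/(1/1.2 + 1/21.63) = 1.137 Ω
R_th = 1.137 Ω

Final answer: V_th = 0.2278 V, R_th = 1.137 Ω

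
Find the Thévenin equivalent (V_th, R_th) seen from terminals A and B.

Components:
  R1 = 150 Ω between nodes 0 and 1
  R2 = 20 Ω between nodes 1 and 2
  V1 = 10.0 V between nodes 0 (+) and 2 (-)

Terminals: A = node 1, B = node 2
Step 1 — V_th is the open-circuit voltage V_A - V_B (nothing connected across the terminals).
Nodal analysis, taking node 2 as the 0 V reference.
Source V1 fixes V_0 = 10 V.
KCL at each unknown node (sum of currents leaving = 0; resistances in Ω):
  Node 1: (V_1 - 10)/150 + (V_1 - 0)/20 = 0
Collecting terms: 0.05667 × V_1 = 0.06667  =>  V_1 = 1.176 V
V_th = V_1 - V_2 = 1.176 - 0 = 1.176 V
Step 2 — R_th: zero the source — replace V1 by a short circuit (node 2 merges into node 0) — and find the resistance seen between A (node 1) and B (node 0).
Reduce the network between node 1 (A) and node 0 (B) by series/parallel combination:
  Rp1 = R1 ‖ R2 (parallel, both between nodes 0 and 1) = 1/(1/150 + 1/20) = 17.65 Ω
R_th = 17.65 Ω

Final answer: V_th = 1.176 V, R_th = 17.65 Ω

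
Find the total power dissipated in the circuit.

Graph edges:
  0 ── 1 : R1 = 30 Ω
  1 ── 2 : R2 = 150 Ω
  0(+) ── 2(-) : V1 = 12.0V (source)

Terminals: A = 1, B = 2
Nodal analysis, taking node 2 as the 0 V reference.
Source V1 fixes V_0 = 12 V.
KCL at each unknown node (sum of currents leaving = 0; resistances in Ω):
  Node 1: (V_1 - 12)/30 + (V_1 - 0)/150 = 0
Collecting terms: 0.04 × V_1 = 0.4  =>  V_1 = 10 V
Power in each resistor, P = (ΔV)²/R:
  P_R1 = (12 - 10)²/30 = 0.1333 W
  P_R2 = (10 - 0)²/150 = 0.6667 W
P_total = P_R1 + P_R2 = 0.8 W

Final answer: 0.8 W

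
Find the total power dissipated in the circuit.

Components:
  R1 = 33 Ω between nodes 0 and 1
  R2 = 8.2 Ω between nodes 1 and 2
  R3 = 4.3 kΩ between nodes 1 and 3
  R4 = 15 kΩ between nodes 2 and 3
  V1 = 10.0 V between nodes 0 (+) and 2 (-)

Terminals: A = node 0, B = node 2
Nodal analysis, taking node 2 as the 0 V reference.
Source V1 fixes V_0 = 10 V.
KCL at each unknown node (sum of currents leaving = 0; resistances in Ω):
  Node 1: (V_1 - 10)/33 + (V_1 - 0)/8.2 + (V_1 - V_3)/4300 = 0
  Node 3: (V_3 - V_1)/4300 + (V_3 - 0)/15000 = 0
Collecting terms (coefficients in siemens):
  0.1525·V_1 - 0.0002326·V_3 = 0.303
  0.0002992·V_3 - 0.0002326·V_1 = 0
Determinant D = (0.1525)(0.0002992) - (-0.0002326)(-0.0002326) = 0.00004557
V_1 = [(0.303)(0.0002992) - (-0.0002326)(0)]/D = 1.99 V
V_3 = [(0.1525)(0) - (0.303)(-0.0002326)]/D = 1.546 V
Power in each resistor, P = (ΔV)²/R:
  P_R1 = (10 - 1.99)²/33 = 1.944 W
  P_R2 = (1.99 - 0)²/8.2 = 0.4828 W
  P_R3 = (1.99 - 1.546)²/4300 = 0.0000457 W
  P_R4 = (0 - 1.546)²/15000 = 0.0001594 W
P_total = P_R1 + P_R2 + P_R3 + P_R4 = 2.427 W

Final answer: 2.427 W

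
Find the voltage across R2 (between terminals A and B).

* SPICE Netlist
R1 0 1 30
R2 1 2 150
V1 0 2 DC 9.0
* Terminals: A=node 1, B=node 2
R1 and R2 are in series across V1 (node 0 → node 1 → node 2), and the output A–B is taken across R2, so this is a voltage divider.
Series current: I = V1/(R1 + R2) = 9/(30 + 150) = 9/180 = 0.05 A
V_R2 = I × R2 = V1 × R2/(R1 + R2) = 9 × 150/180 = 7.5 V

Final answer: 7.5 V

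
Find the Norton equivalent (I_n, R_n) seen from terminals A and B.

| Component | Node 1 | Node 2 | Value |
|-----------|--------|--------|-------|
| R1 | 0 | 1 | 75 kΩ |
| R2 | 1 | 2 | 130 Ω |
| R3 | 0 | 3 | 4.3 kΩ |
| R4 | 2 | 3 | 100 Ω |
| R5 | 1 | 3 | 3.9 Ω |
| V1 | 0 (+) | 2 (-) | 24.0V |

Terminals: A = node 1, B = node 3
Find the Thévenin equivalent first; then I_n = V_th/R_th and R_n = R_th.
Step 1 — V_th is the open-circuit voltage V_A - V_B (nothing connected across the terminals).
Nodal analysis, taking node 2 as the 0 V reference.
Source V1 fixes V_0 = 24 V.
KCL at each unknown node (sum of currents leaving = 0; resistances in Ω):
  Node 1: (V_1 - 24)/75000 + (V_1 - 0)/130 + (V_1 - V_3)/3.9 = 0
  Node 3: (V_3 - 24)/4300 + (V_3 - 0)/100 + (V_3 - V_1)/3.9 = 0
Collecting terms (coefficients in siemens):
  0.2641·V_1 - 0.2564·V_3 = 0.00032
  0.2666·V_3 - 0.2564·V_1 = 0.005581
Determinant D = (0.2641)(0.2666) - (-0.2564)(-0.2564) = 0.004678
V_1 = [(0.00032)(0.2666) - (-0.2564)(0.005581)]/D = 0.3241 V
V_3 = [(0.2641)(0.005581) - (0.00032)(-0.2564)]/D = 0.3326 V
V_th = V_1 - V_3 = 0.3241 - 0.3326 = -0.008493 V
Step 2 — R_th: zero the source — replace V1 by a short circuit (node 2 merges into node 0) — and find the resistance seen between A (node 1) and B (node 3).
Reduce the network between node 1 (A) and node 3 (B) by series/parallel combination:
  Rp1 = R1 ‖ R2 (parallel, both between nodes 0 and 1) = 1/(1/75000 + 1/130) = 129.8 Ω
  Rp2 = R3 ‖ R4 (parallel, both between nodes 0 and 3) = 1/(1/4300 + 1/100) = 97.73 Ω
  Rs1 = Rp1 + Rp2 (series, joined only at node 0) = 129.8 + 97.73 = 227.5 Ω
  Rp3 = R5 ‖ Rs1 (parallel, both between nodes 1 and 3) = 1/(1/3.9 + 1/227.5) = 3.834 Ω
R_th = 3.834 Ω
I_n = V_th/R_th = -0.008493/3.834 = -0.002215 A, and R_n = R_th = 3.834 Ω

Final answer: I_n = -0.002215 A, R_n = 3.834 Ω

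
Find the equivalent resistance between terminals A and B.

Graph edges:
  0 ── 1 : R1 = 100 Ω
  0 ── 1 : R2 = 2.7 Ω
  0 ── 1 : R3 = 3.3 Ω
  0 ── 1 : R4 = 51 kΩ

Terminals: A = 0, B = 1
Reduce the network between node 0 (A) and node 1 (B) by series/parallel combination:
  Rp1 = R1 ‖ R2 ‖ R3 ‖ R4 (parallel, all between nodes 0 and 1) = 1/(1/100 + 1/2.7 + 1/3.3 + 1/51000) = 1.463 Ω
R_eq = 1.463 Ω

Final answer: 1.463 Ω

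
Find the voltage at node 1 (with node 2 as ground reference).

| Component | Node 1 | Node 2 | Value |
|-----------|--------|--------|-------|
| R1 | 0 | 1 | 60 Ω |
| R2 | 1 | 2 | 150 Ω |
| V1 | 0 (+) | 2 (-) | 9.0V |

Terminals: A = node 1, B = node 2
Nodal analysis, taking node 2 as the 0 V reference.
Source V1 fixes V_0 = 9 V.
KCL at each unknown node (sum of currents leaving = 0; resistances in Ω):
  Node 1: (V_1 - 9)/60 + (V_1 - 0)/150 = 0
Collecting terms: 0.02333 × V_1 = 0.15  =>  V_1 = 6.429 V
The requested potential is V_1 = 6.429 V.

Final answer: V_1 = 6.429 V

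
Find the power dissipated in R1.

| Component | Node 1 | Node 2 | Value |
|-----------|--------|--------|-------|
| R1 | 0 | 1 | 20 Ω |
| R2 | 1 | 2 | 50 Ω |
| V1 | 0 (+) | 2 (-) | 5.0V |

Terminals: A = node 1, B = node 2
Nodal analysis, taking node 2 as the 0 V reference.
Source V1 fixes V_0 = 5 V.
KCL at each unknown node (sum of currents leaving = 0; resistances in Ω):
  Node 1: (V_1 - 5)/20 + (V_1 - 0)/50 = 0
Collecting terms: 0.07 × V_1 = 0.25  =>  V_1 = 3.571 V
I_R1 = (V_0 - V_1)/R1 = (5 - 3.571)/20 = 0.07143 A
P_R1 = I_R1² × R1 = (0.07143)² × 20 = 0.102 W

Final answer: 0.102 W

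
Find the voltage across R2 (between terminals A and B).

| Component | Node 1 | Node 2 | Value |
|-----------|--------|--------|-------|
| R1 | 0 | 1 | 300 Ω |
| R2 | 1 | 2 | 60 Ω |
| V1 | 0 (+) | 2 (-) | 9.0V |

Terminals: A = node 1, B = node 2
R1 and R2 are in series across V1 (node 0 → node 1 → node 2), and the output A–B is taken across R2, so this is a voltage divider.
Series current: I = V1/(R1 + R2) = 9/(300 + 60) = 9/360 = 0.025 A
V_R2 = I × R2 = V1 × R2/(R1 + R2) = 9 × 60/360 = 1.5 V

Final answer: 1.5 V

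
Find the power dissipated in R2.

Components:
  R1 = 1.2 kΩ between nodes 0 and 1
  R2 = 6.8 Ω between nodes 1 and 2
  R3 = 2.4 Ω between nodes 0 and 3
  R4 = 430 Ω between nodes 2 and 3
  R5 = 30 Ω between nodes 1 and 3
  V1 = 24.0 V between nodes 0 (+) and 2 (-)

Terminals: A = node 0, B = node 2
Nodal analysis, taking node 2 as the 0 V reference.
Source V1 fixes V_0 = 24 V.
KCL at each unknown node (sum of currents leaving = 0; resistances in Ω):
  Node 1: (V_1 - 24)/1200 + (V_1 - 0)/6.8 + (V_1 - V_3)/30 = 0
  Node 3: (V_3 - 24)/2.4 + (V_3 - 0)/430 + (V_3 - V_1)/30 = 0
Collecting terms (coefficients in siemens):
  0.1812·V_1 - 0.03333·V_3 = 0.02
  0.4523·V_3 - 0.03333·V_1 = 10
Determinant D = (0.1812)(0.4523) - (-0.03333)(-0.03333) = 0.08086
V_1 = [(0.02)(0.4523) - (-0.03333)(10)]/D = 4.234 V
V_3 = [(0.1812)(10) - (0.02)(-0.03333)]/D = 22.42 V
I_R2 = (V_1 - V_2)/R2 = (4.234 - 0)/6.8 = 0.6227 A
P_R2 = I_R2² × R2 = (0.6227)² × 6.8 = 2.636 W

Final answer: 2.636 W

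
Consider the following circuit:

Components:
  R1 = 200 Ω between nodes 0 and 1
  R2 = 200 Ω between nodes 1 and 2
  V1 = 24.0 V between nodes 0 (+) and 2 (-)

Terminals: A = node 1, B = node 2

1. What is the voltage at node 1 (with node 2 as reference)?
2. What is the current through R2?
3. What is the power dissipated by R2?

Nodal analysis, taking node 2 as the 0 V reference.
Source V1 fixes V_0 = 24 V.
KCL at each unknown node (sum of currents leaving = 0; resistances in Ω):
  Node 1: (V_1 - 24)/200 + (V_1 - 0)/200 = 0
Collecting terms: 0.01 × V_1 = 0.12  =>  V_1 = 12 V
Part 1:
  Read off the nodal solution: V_1 = 12 V
Part 2:
  I_R2 = (V_1 - V_2)/R2 = (12 - 0)/200 = 0.06 A
  Magnitude: I_R2 = 0.06 A
Part 3:
  I_R2 = (V_1 - V_2)/R2 = (12 - 0)/200 = 0.06 A
  P_R2 = I_R2² × R2 = (0.06)² × 200 = 0.72 W

Final answers:
1. V_1 = 12 V
2. I_R2 = 0.06 A
3. P_R2 = 0.72 W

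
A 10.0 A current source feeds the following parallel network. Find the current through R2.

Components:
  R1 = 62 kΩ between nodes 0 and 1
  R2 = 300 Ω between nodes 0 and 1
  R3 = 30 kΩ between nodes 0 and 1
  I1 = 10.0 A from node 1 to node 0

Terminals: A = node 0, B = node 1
All resistors sit directly between nodes 0 and 1, so they are in parallel and share one voltage V; the full source current 10 A splits among them.
1/R_par = 1/62000 + 1/300 + 1/30000 = 0.003383 S  =>  R_par = 295.6 Ω
V = I × R_par = 10 × 295.6 = 2956 V
I_R2 = V/R2 = 2956/300 = 9.854 A

Final answer: 9.854 A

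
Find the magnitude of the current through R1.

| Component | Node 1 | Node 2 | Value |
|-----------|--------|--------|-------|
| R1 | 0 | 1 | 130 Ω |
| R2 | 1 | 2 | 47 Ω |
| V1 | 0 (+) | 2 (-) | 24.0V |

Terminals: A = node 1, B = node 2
Nodal analysis, taking node 2 as the 0 V reference.
Source V1 fixes V_0 = 24 V.
KCL at each unknown node (sum of currents leaving = 0; resistances in Ω):
  Node 1: (V_1 - 24)/130 + (V_1 - 0)/47 = 0
Collecting terms: 0.02897 × V_1 = 0.1846  =>  V_1 = 6.373 V
I_R1 = (V_0 - V_1)/R1 = (24 - 6.373)/130 = 0.1356 A
|I_R1| = 0.1356 A

Final answer: |I_R1| = 0.1356 A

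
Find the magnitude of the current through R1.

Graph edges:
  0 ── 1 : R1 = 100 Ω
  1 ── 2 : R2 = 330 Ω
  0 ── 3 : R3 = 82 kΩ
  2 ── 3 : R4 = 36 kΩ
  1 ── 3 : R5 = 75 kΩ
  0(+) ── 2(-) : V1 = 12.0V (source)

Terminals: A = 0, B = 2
Nodal analysis, taking node 2 as the 0 V reference.
Source V1 fixes V_0 = 12 V.
KCL at each unknown node (sum of currents leaving = 0; resistances in Ω):
  Node 1: (V_1 - 12)/100 + (V_1 - 0)/330 + (V_1 - V_3)/75000 = 0
  Node 3: (V_3 - 12)/82000 + (V_3 - 0)/36000 + (V_3 - V_1)/75000 = 0
Collecting terms (coefficients in siemens):
  0.01304·V_1 - 0.00001333·V_3 = 0.12
  0.00005331·V_3 - 0.00001333·V_1 = 0.0001463
Determinant D = (0.01304)(0.00005331) - (-0.00001333)(-0.00001333) = 0.0000006951
V_1 = [(0.12)(0.00005331) - (-0.00001333)(0.0001463)]/D = 9.205 V
V_3 = [(0.01304)(0.0001463) - (0.12)(-0.00001333)]/D = 5.048 V
I_R1 = (V_0 - V_1)/R1 = (12 - 9.205)/100 = 0.02795 A
|I_R1| = 0.02795 A

Final answer: |I_R1| = 0.02795 A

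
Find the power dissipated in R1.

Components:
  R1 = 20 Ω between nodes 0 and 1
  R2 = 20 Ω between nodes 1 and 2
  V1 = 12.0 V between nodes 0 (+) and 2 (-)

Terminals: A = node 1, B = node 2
Nodal analysis, taking node 2 as the 0 V reference.
Source V1 fixes V_0 = 12 V.
KCL at each unknown node (sum of currents leaving = 0; resistances in Ω):
  Node 1: (V_1 - 12)/20 + (V_1 - 0)/20 = 0
Collecting terms: 0.1 × V_1 = 0.6  =>  V_1 = 6 V
I_R1 = (V_0 - V_1)/R1 = (12 - 6)/20 = 0.3 A
P_R1 = I_R1² × R1 = (0.3)² × 20 = 1.8 W

Final answer: 1.8 W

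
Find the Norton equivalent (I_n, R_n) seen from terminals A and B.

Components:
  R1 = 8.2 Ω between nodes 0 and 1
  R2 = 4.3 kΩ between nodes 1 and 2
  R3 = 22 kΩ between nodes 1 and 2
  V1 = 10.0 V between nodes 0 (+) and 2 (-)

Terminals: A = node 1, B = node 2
Find the Thévenin equivalent first; then I_n = V_th/R_th and R_n = R_th.
Step 1 — V_th is the open-circuit voltage V_A - V_B (nothing connected across the terminals).
Nodal analysis, taking node 2 as the 0 V reference.
Source V1 fixes V_0 = 10 V.
KCL at each unknown node (sum of currents leaving = 0; resistances in Ω):
  Node 1: (V_1 - 10)/8.2 + (V_1 - 0)/4300 + (V_1 - 0)/22000 = 0
Collecting terms: 0.1222 × V_1 = 1.22  =>  V_1 = 9.977 V
V_th = V_1 - V_2 = 9.977 - 0 = 9.977 V
Step 2 — R_th: zero the source — replace V1 by a short circuit (node 2 merges into node 0) — and find the resistance seen between A (node 1) and B (node 0).
Reduce the network between node 1 (A) and node 0 (B) by series/parallel combination:
  Rp1 = R1 ‖ R2 ‖ R3 (parallel, all between nodes 0 and 1) = 1/(1/8.2 + 1/4300 + 1/22000) = 8.181 Ω
R_th = 8.181 Ω
I_n = V_th/R_th = 9.977/8.181 = 1.22 A, and R_n = R_th = 8.181 Ω

Final answer: I_n = 1.22 A, R_n = 8.181 Ω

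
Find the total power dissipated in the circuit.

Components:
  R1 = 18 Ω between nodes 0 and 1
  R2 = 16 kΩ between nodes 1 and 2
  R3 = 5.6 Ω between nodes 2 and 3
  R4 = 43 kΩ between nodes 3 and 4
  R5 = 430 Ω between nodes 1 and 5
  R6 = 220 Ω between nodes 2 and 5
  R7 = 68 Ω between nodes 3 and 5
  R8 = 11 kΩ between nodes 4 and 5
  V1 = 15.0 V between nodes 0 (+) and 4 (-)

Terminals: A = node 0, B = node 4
Nodal analysis, taking node 4 as the 0 V reference.
Source V1 fixes V_0 = 15 V.
KCL at each unknown node (sum of currents leaving = 0; resistances in Ω):
  Node 1: (V_1 - 15)/18 + (V_1 - V_2)/16000 + (V_1 - V_5)/430 = 0
  Node 2: (V_2 - V_1)/16000 + (V_2 - V_3)/5.6 + (V_2 - V_5)/220 = 0
  Node 3: (V_3 - V_2)/5.6 + (V_3 - 0)/43000 + (V_3 - V_5)/68 = 0
  Node 5: (V_5 - V_1)/430 + (V_5 - V_2)/220 + (V_5 - V_3)/68 + (V_5 - 0)/11000 = 0
Collecting terms (coefficients in siemens):
  0.05794·V_1 - 0.0000625·V_2 - 0.002326·V_5 = 0.8333
  0.1832·V_2 - 0.0000625·V_1 - 0.1786·V_3 - 0.004545·V_5 = 0
  0.1933·V_3 - 0.1786·V_2 - 0.01471·V_5 = 0
  0.02167·V_5 - 0.002326·V_1 - 0.004545·V_2 - 0.01471·V_3 = 0
Solving these 4 simultaneous equations (Gaussian elimination) gives:
  V_1 = 14.97 V, V_2 = 14.27 V, V_3 = 14.27 V, V_5 = 14.29 V
Power in each resistor, P = (ΔV)²/R:
  P_R1 = (15 - 14.97)²/18 = 0.00004787 W
  P_R2 = (14.97 - 14.27)²/16000 = 0.00003037 W
  P_R3 = (14.27 - 14.27)²/5.6 = 0.00000006717 W
  P_R4 = (14.27 - 0)²/43000 = 0.004738 W
  P_R5 = (14.97 - 14.29)²/430 = 0.001083 W
  P_R6 = (14.27 - 14.29)²/220 = 0.0000009571 W
  P_R7 = (14.27 - 14.29)²/68 = 0.000003364 W
  P_R8 = (0 - 14.29)²/11000 = 0.01856 W
P_total = P_R1 + P_R2 + P_R3 + P_R4 + P_R5 + P_R6 + P_R7 + P_R8 = 0.02446 W

Final answer: 0.02446 W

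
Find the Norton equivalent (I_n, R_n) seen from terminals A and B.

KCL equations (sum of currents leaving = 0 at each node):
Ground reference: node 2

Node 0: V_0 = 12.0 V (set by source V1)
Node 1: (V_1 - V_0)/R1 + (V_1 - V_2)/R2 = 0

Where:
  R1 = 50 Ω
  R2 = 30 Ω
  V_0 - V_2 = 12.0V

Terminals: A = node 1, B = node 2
Find the Thévenin equivalent first; then I_n = V_th/R_th and R_n = R_th.
Step 1 — V_th is the open-circuit voltage V_A - V_B (nothing connected across the terminals).
Nodal analysis, taking node 2 as the 0 V reference.
Source V1 fixes V_0 = 12 V.
KCL at each unknown node (sum of currents leaving = 0; resistances in Ω):
  Node 1: (V_1 - 12)/50 + (V_1 - 0)/30 = 0
Collecting terms: 0.05333 × V_1 = 0.24  =>  V_1 = 4.5 V
V_th = V_1 - V_2 = 4.5 - 0 = 4.5 V
Step 2 — R_th: zero the source — replace V1 by a short circuit (node 2 merges into node 0) — and find the resistance seen between A (node 1) and B (node 0).
Reduce the network between node 1 (A) and node 0 (B) by series/parallel combination:
  Rp1 = R1 ‖ R2 (parallel, both between nodes 0 and 1) = 1/(1/50 + 1/30) = 18.75 Ω
R_th = 18.75 Ω
I_n = V_th/R_th = 4.5/18.75 = 0.24 A, and R_n = R_th = 18.75 Ω

Final answer: I_n = 0.24 A, R_n = 18.75 Ω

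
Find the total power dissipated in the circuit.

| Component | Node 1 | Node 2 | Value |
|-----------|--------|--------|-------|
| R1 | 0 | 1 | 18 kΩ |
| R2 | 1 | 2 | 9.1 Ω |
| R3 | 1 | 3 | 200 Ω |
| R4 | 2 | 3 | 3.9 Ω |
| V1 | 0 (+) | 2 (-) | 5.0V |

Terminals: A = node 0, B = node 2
Nodal analysis, taking node 2 as the 0 V reference.
Source V1 fixes V_0 = 5 V.
KCL at each unknown node (sum of currents leaving = 0; resistances in Ω):
  Node 1: (V_1 - 5)/18000 + (V_1 - 0)/9.1 + (V_1 - V_3)/200 = 0
  Node 3: (V_3 - V_1)/200 + (V_3 - 0)/3.9 = 0
Collecting terms (coefficients in siemens):
  0.1149·V_1 - 0.005·V_3 = 0.0002778
  0.2614·V_3 - 0.005·V_1 = 0
Determinant D = (0.1149)(0.2614) - (-0.005)(-0.005) = 0.03002
V_1 = [(0.0002778)(0.2614) - (-0.005)(0)]/D = 0.002419 V
V_3 = [(0.1149)(0) - (0.0002778)(-0.005)]/D = 0.00004626 V
Power in each resistor, P = (ΔV)²/R:
  P_R1 = (5 - 0.002419)²/18000 = 0.001388 W
  P_R2 = (0.002419 - 0)²/9.1 = 0.0000006428 W
  P_R3 = (0.002419 - 0.00004626)²/200 = 0.00000002814 W
  P_R4 = (0 - 0.00004626)²/3.9 = 0.0000000005487 W
P_total = P_R1 + P_R2 + P_R3 + P_R4 = 0.001388 W

Final answer: 0.001388 W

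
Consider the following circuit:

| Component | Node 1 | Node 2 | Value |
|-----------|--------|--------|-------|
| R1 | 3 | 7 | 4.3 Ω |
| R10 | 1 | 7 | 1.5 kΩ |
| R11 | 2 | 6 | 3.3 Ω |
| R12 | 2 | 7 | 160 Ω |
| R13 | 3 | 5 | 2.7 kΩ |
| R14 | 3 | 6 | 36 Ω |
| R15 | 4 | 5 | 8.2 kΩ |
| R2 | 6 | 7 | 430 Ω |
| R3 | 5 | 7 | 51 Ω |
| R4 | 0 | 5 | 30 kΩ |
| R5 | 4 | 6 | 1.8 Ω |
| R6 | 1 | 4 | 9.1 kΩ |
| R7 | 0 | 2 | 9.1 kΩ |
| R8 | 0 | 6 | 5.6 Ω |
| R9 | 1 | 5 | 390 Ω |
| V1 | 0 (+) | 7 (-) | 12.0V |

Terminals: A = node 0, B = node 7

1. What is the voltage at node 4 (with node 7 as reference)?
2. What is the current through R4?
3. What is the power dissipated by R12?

Nodal analysis, taking node 7 as the 0 V reference.
Source V1 fixes V_0 = 12 V.
KCL at each unknown node (sum of currents leaving = 0; resistances in Ω):
  Node 1: (V_1 - V_4)/9100 + (V_1 - V_5)/390 + (V_1 - 0)/1500 = 0
  Node 2: (V_2 - 12)/9100 + (V_2 - V_6)/3.3 + (V_2 - 0)/160 = 0
  Node 3: (V_3 - 0)/4.3 + (V_3 - V_5)/2700 + (V_3 - V_6)/36 = 0
  Node 4: (V_4 - V_6)/1.8 + (V_4 - V_1)/9100 + (V_4 - V_5)/8200 = 0
  Node 5: (V_5 - 0)/51 + (V_5 - 12)/30000 + (V_5 - V_1)/390 + (V_5 - V_3)/2700 + (V_5 - V_4)/8200 = 0
  Node 6: (V_6 - 0)/430 + (V_6 - V_4)/1.8 + (V_6 - 12)/5.6 + (V_6 - V_2)/3.3 + (V_6 - V_3)/36 = 0
Collecting terms (coefficients in siemens):
  0.003341·V_1 - 0.0001099·V_4 - 0.002564·V_5 = 0
  0.3094·V_2 - 0.303·V_6 = 0.001319
  0.2607·V_3 - 0.0003704·V_5 - 0.02778·V_6 = 0
  0.5558·V_4 - 0.0001099·V_1 - 0.000122·V_5 - 0.5556·V_6 = 0
  0.0227·V_5 - 0.002564·V_1 - 0.0003704·V_3 - 0.000122·V_4 = 0.0004
  1.067·V_6 - 0.303·V_2 - 0.02778·V_3 - 0.5556·V_4 = 2.143
Solving these 6 simultaneous equations (Gaussian elimination) gives:
  V_1 = 0.439 V, V_2 = 9.902 V, V_3 = 1.077 V, V_4 = 10.1 V
  V_5 = 0.1391 V, V_6 = 10.11 V
Part 1:
  Read off the nodal solution: V_4 = 10.1 V
Part 2:
  I_R4 = (V_0 - V_5)/R4 = (12 - 0.1391)/30000 = 0.0003954 A
  Magnitude: I_R4 = 0.0003954 A
Part 3:
  I_R12 = (V_2 - V_7)/R12 = (9.902 - 0)/160 = 0.06189 A
  P_R12 = I_R12² × R12 = (0.06189)² × 160 = 0.6129 W

Final answers:
1. V_4 = 10.1 V
2. I_R4 = 0.0003954 A
3. P_R12 = 0.6129 W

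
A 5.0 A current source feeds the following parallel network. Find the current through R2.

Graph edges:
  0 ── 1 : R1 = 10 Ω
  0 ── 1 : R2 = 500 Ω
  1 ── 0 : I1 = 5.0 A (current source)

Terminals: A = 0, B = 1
All resistors sit directly between nodes 0 and 1, so they are in parallel and share one voltage V; the full source current 5 A splits among them.
1/R_par = 1/10 + 1/500 = 0.102 S  =>  R_par = 9.804 Ω
V = I × R_par = 5 × 9.804 = 49.02 V
I_R2 = V/R2 = 49.02/500 = 0.09804 A

Final answer: 0.09804 A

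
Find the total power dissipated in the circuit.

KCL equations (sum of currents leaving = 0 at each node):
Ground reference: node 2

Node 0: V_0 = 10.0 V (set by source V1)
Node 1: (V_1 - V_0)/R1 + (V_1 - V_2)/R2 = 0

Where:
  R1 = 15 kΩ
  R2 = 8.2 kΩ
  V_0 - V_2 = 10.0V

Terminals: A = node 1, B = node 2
Nodal analysis, taking node 2 as the 0 V reference.
Source V1 fixes V_0 = 10 V.
KCL at each unknown node (sum of currents leaving = 0; resistances in Ω):
  Node 1: (V_1 - 10)/15000 + (V_1 - 0)/8200 = 0
Collecting terms: 0.0001886 × V_1 = 0.0006667  =>  V_1 = 3.534 V
Power in each resistor, P = (ΔV)²/R:
  P_R1 = (10 - 3.534)²/15000 = 0.002787 W
  P_R2 = (3.534 - 0)²/8200 = 0.001523 W
P_total = P_R1 + P_R2 = 0.00431 W

Final answer: 0.00431 W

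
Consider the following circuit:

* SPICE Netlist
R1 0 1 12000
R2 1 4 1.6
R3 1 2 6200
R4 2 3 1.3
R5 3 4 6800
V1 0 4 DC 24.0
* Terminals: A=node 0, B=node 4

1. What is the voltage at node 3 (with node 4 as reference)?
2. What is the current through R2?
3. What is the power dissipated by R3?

Nodal analysis, taking node 4 as the 0 V reference.
Source V1 fixes V_0 = 24 V.
KCL at each unknown node (sum of currents leaving = 0; resistances in Ω):
  Node 1: (V_1 - 24)/12000 + (V_1 - 0)/1.6 + (V_1 - V_2)/6200 = 0
  Node 2: (V_2 - V_1)/6200 + (V_2 - V_3)/1.3 = 0
  Node 3: (V_3 - V_2)/1.3 + (V_3 - 0)/6800 = 0
Collecting terms (coefficients in siemens):
  0.6252·V_1 - 0.0001613·V_2 = 0.002
  0.7694·V_2 - 0.0001613·V_1 - 0.7692·V_3 = 0
  0.7694·V_3 - 0.7692·V_2 = 0
Solving these 3 simultaneous equations (Gaussian elimination) gives:
  V_1 = 0.003199 V, V_2 = 0.001674 V, V_3 = 0.001673 V
Part 1:
  Read off the nodal solution: V_3 = 0.001673 V
Part 2:
  I_R2 = (V_1 - V_4)/R2 = (0.003199 - 0)/1.6 = 0.001999 A
  Magnitude: I_R2 = 0.001999 A
Part 3:
  I_R3 = (V_1 - V_2)/R3 = (0.003199 - 0.001674)/6200 = 0.0000002461 A
  P_R3 = I_R3² × R3 = (0.0000002461)² × 6200 = 0.0000000003754 W

Final answers:
1. V_3 = 0.001673 V
2. I_R2 = 0.001999 A
3. P_R3 = 3.754e-10 W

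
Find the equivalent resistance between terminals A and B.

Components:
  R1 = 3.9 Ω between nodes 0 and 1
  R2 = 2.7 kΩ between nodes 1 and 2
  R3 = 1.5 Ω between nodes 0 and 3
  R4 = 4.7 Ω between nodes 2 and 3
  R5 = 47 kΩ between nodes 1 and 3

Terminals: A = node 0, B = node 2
The network is not a plain series/parallel combination. Inject a 1 A test current into terminal A (node 0) and return it from terminal B (node 2); then R_eq = V_A / (1 A).
Nodal analysis, taking node 2 as the 0 V reference.
Current source I_test pushes 1 A into node 0 and draws it out of node 2.
KCL at each unknown node (sum of currents leaving = 0; resistances in Ω):
  Node 0: (V_0 - V_1)/3.9 + (V_0 - V_3)/1.5 - 1 = 0
  Node 1: (V_1 - V_0)/3.9 + (V_1 - 0)/2700 + (V_1 - V_3)/47000 = 0
  Node 3: (V_3 - V_0)/1.5 + (V_3 - V_1)/47000 + (V_3 - 0)/4.7 = 0
Collecting terms (coefficients in siemens):
  0.9231·V_0 - 0.2564·V_1 - 0.6667·V_3 = 1
  0.2568·V_1 - 0.2564·V_0 - 0.00002128·V_3 = 0
  0.8795·V_3 - 0.6667·V_0 - 0.00002128·V_1 = 0
Solving these 3 simultaneous equations (Gaussian elimination) gives:
  V_0 = 6.186 V, V_1 = 6.177 V, V_3 = 4.689 V
R_eq = V_0 / 1 A = 6.186 Ω

Final answer: 6.186 Ω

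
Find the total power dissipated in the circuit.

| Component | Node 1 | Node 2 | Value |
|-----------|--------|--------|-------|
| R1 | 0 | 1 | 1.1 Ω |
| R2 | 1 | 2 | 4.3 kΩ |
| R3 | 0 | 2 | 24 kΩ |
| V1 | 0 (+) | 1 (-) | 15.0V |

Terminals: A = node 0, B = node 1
Nodal analysis, taking node 1 as the 0 V reference.
Source V1 fixes V_0 = 15 V.
KCL at each unknown node (sum of currents leaving = 0; resistances in Ω):
  Node 2: (V_2 - 0)/4300 + (V_2 - 15)/24000 = 0
Collecting terms: 0.0002742 × V_2 = 0.000625  =>  V_2 = 2.279 V
Power in each resistor, P = (ΔV)²/R:
  P_R1 = (15 - 0)²/1.1 = 204.5 W
  P_R2 = (0 - 2.279)²/4300 = 0.001208 W
  P_R3 = (15 - 2.279)²/24000 = 0.006742 W
P_total = P_R1 + P_R2 + P_R3 = 204.6 W

Final answer: 204.6 W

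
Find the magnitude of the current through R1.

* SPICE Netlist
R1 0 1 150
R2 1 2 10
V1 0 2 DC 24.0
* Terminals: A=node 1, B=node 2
Nodal analysis, taking node 2 as the 0 V reference.
Source V1 fixes V_0 = 24 V.
KCL at each unknown node (sum of currents leaving = 0; resistances in Ω):
  Node 1: (V_1 - 24)/150 + (V_1 - 0)/10 = 0
Collecting terms: 0.1067 × V_1 = 0.16  =>  V_1 = 1.5 V
I_R1 = (V_0 - V_1)/R1 = (24 - 1.5)/150 = 0.15 A
|I_R1| = 0.15 A

Final answer: |I_R1| = 0.15 A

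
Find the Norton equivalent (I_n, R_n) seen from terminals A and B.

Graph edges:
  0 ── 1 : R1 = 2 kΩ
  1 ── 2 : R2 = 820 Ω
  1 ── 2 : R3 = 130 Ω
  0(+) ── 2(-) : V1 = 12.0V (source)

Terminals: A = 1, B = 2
Find the Thévenin equivalent first; then I_n = V_th/R_th and R_n = R_th.
Step 1 — V_th is the open-circuit voltage V_A - V_B (nothing connected across the terminals).
Nodal analysis, taking node 2 as the 0 V reference.
Source V1 fixes V_0 = 12 V.
KCL at each unknown node (sum of currents leaving = 0; resistances in Ω):
  Node 1: (V_1 - 12)/2000 + (V_1 - 0)/820 + (V_1 - 0)/130 = 0
Collecting terms: 0.009412 × V_1 = 0.006  =>  V_1 = 0.6375 V
V_th = V_1 - V_2 = 0.6375 - 0 = 0.6375 V
Step 2 — R_th: zero the source — replace V1 by a short circuit (node 2 merges into node 0) — and find the resistance seen between A (node 1) and B (node 0).
Reduce the network between node 1 (A) and node 0 (B) by series/parallel combination:
  Rp1 = R1 ‖ R2 ‖ R3 (parallel, all between nodes 0 and 1) = 1/(1/2000 + 1/820 + 1/130) = 106.2 Ω
R_th = 106.2 Ω
I_n = V_th/R_th = 0.6375/106.2 = 0.006 A, and R_n = R_th = 106.2 Ω

Final answer: I_n = 0.006 A, R_n = 106.2 Ω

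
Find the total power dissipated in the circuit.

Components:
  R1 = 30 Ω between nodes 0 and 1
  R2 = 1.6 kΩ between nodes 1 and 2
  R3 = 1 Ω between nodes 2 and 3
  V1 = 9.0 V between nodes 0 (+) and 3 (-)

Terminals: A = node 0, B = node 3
Nodal analysis, taking node 3 as the 0 V reference.
Source V1 fixes V_0 = 9 V.
KCL at each unknown node (sum of currents leaving = 0; resistances in Ω):
  Node 1: (V_1 - 9)/30 + (V_1 - V_2)/1600 = 0
  Node 2: (V_2 - V_1)/1600 + (V_2 - 0)/1 = 0
Collecting terms (coefficients in siemens):
  0.03396·V_1 - 0.000625·V_2 = 0.3
  1.001·V_2 - 0.000625·V_1 = 0
Determinant D = (0.03396)(1.001) - (-0.000625)(-0.000625) = 0.03398
V_1 = [(0.3)(1.001) - (-0.000625)(0)]/D = 8.834 V
V_2 = [(0.03396)(0) - (0.3)(-0.000625)]/D = 0.005518 V
Power in each resistor, P = (ΔV)²/R:
  P_R1 = (9 - 8.834)²/30 = 0.0009135 W
  P_R2 = (8.834 - 0.005518)²/1600 = 0.04872 W
  P_R3 = (0.005518 - 0)²/1 = 0.00003045 W
P_total = P_R1 + P_R2 + P_R3 = 0.04966 W

Final answer: 0.04966 W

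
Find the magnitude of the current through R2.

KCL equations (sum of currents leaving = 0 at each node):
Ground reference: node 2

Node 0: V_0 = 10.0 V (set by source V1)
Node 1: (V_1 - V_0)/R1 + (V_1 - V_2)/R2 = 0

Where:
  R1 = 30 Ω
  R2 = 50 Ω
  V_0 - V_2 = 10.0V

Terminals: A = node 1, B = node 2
Nodal analysis, taking node 2 as the 0 V reference.
Source V1 fixes V_0 = 10 V.
KCL at each unknown node (sum of currents leaving = 0; resistances in Ω):
  Node 1: (V_1 - 10)/30 + (V_1 - 0)/50 = 0
Collecting terms: 0.05333 × V_1 = 0.3333  =>  V_1 = 6.25 V
I_R2 = (V_1 - V_2)/R2 = (6.25 - 0)/50 = 0.125 A
|I_R2| = 0.125 A

Final answer: |I_R2| = 0.125 A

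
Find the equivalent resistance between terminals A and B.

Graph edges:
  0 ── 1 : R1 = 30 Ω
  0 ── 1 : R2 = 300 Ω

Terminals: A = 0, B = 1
Reduce the network between node 0 (A) and node 1 (B) by series/parallel combination:
  Rp1 = R1 ‖ R2 (parallel, both between nodes 0 and 1) = 1/(1/30 + 1/300) = 27.27 Ω
R_eq = 27.27 Ω

Final answer: 27.27 Ω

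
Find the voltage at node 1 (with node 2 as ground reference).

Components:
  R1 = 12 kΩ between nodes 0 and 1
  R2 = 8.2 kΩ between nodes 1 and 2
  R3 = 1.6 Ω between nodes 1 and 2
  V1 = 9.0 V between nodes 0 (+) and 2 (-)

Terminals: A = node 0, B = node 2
Nodal analysis, taking node 2 as the 0 V reference.
Source V1 fixes V_0 = 9 V.
KCL at each unknown node (sum of currents leaving = 0; resistances in Ω):
  Node 1: (V_1 - 9)/12000 + (V_1 - 0)/8200 + (V_1 - 0)/1.6 = 0
Collecting terms: 0.6252 × V_1 = 0.00075  =>  V_1 = 0.0012 V
The requested potential is V_1 = 0.0012 V.

Final answer: V_1 = 0.0012 V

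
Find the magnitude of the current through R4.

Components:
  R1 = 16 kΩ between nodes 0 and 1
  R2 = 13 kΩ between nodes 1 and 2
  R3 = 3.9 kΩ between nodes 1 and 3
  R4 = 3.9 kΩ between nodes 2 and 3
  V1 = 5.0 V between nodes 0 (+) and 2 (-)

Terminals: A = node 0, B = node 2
Nodal analysis, taking node 2 as the 0 V reference.
Source V1 fixes V_0 = 5 V.
KCL at each unknown node (sum of currents leaving = 0; resistances in Ω):
  Node 1: (V_1 - 5)/16000 + (V_1 - 0)/13000 + (V_1 - V_3)/3900 = 0
  Node 3: (V_3 - V_1)/3900 + (V_3 - 0)/3900 = 0
Collecting terms (coefficients in siemens):
  0.0003958·V_1 - 0.0002564·V_3 = 0.0003125
  0.0005128·V_3 - 0.0002564·V_1 = 0
Determinant D = (0.0003958)(0.0005128) - (-0.0002564)(-0.0002564) = 0.0000001372
V_1 = [(0.0003125)(0.0005128) - (-0.0002564)(0)]/D = 1.168 V
V_3 = [(0.0003958)(0) - (0.0003125)(-0.0002564)]/D = 0.5838 V
I_R4 = (V_2 - V_3)/R4 = (0 - 0.5838)/3900 = -0.0001497 A
|I_R4| = 0.0001497 A

Final answer: |I_R4| = 0.0001497 A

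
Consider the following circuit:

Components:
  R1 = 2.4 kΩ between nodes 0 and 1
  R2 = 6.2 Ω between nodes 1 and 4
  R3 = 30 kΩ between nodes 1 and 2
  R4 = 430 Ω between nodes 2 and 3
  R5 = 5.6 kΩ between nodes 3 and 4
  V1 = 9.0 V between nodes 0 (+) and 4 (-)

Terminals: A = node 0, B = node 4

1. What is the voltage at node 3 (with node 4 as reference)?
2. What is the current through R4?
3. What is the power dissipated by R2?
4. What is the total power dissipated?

Nodal analysis, taking node 4 as the 0 V reference.
Source V1 fixes V_0 = 9 V.
KCL at each unknown node (sum of currents leaving = 0; resistances in Ω):
  Node 1: (V_1 - 9)/2400 + (V_1 - 0)/6.2 + (V_1 - V_2)/30000 = 0
  Node 2: (V_2 - V_1)/30000 + (V_2 - V_3)/430 = 0
  Node 3: (V_3 - V_2)/430 + (V_3 - 0)/5600 = 0
Collecting terms (coefficients in siemens):
  0.1617·V_1 - 0.00003333·V_2 = 0.00375
  0.002359·V_2 - 0.00003333·V_1 - 0.002326·V_3 = 0
  0.002504·V_3 - 0.002326·V_2 = 0
Solving these 3 simultaneous equations (Gaussian elimination) gives:
  V_1 = 0.02319 V, V_2 = 0.00388 V, V_3 = 0.003604 V
Part 1:
  Read off the nodal solution: V_3 = 0.003604 V
Part 2:
  I_R4 = (V_2 - V_3)/R4 = (0.00388 - 0.003604)/430 = 0.0000006435 A
  Magnitude: I_R4 = 0.0000006435 A
Part 3:
  I_R2 = (V_1 - V_4)/R2 = (0.02319 - 0)/6.2 = 0.00374 A
  P_R2 = I_R2² × R2 = (0.00374)² × 6.2 = 0.00008671 W
Part 4:
  Power in each resistor, P = (ΔV)²/R:
    P_R1 = (9 - 0.02319)²/2400 = 0.03358 W
    P_R2 = (0.02319 - 0)²/6.2 = 0.00008671 W
    P_R3 = (0.02319 - 0.00388)²/30000 = 0.00000001242 W
    P_R4 = (0.00388 - 0.003604)²/430 = 0.0000000001781 W
    P_R5 = (0.003604 - 0)²/5600 = 0.000000002319 W
  P_total = P_R1 + P_R2 + P_R3 + P_R4 + P_R5 = 0.03366 W

Final answers:
1. V_3 = 0.003604 V
2. I_R4 = 6.435e-07 A
3. P_R2 = 8.671e-05 W
4. P_total = 0.03366 W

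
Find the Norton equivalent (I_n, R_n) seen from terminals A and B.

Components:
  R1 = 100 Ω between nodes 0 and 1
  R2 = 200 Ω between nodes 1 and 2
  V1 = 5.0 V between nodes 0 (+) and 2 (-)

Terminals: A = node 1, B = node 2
Find the Thévenin equivalent first; then I_n = V_th/R_th and R_n = R_th.
Step 1 — V_th is the open-circuit voltage V_A - V_B (nothing connected across the terminals).
Nodal analysis, taking node 2 as the 0 V reference.
Source V1 fixes V_0 = 5 V.
KCL at each unknown node (sum of currents leaving = 0; resistances in Ω):
  Node 1: (V_1 - 5)/100 + (V_1 - 0)/200 = 0
Collecting terms: 0.015 × V_1 = 0.05  =>  V_1 = 3.333 V
V_th = V_1 - V_2 = 3.333 - 0 = 3.333 V
Step 2 — R_th: zero the source — replace V1 by a short circuit (node 2 merges into node 0) — and find the resistance seen between A (node 1) and B (node 0).
Reduce the network between node 1 (A) and node 0 (B) by series/parallel combination:
  Rp1 = R1 ‖ R2 (parallel, both between nodes 0 and 1) = 1/(1/100 + 1/200) = 66.67 Ω
R_th = 66.67 Ω
I_n = V_th/R_th = 3.333/66.67 = 0.05 A, and R_n = R_th = 66.67 Ω

Final answer: I_n = 0.05 A, R_n = 66.67 Ω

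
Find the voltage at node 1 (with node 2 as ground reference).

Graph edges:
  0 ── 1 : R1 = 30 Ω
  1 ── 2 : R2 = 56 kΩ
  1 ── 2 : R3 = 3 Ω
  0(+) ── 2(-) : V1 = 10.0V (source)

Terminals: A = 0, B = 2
Nodal analysis, taking node 2 as the 0 V reference.
Source V1 fixes V_0 = 10 V.
KCL at each unknown node (sum of currents leaving = 0; resistances in Ω):
  Node 1: (V_1 - 10)/30 + (V_1 - 0)/56000 + (V_1 - 0)/3 = 0
Collecting terms: 0.3667 × V_1 = 0.3333  =>  V_1 = 0.909 V
The requested potential is V_1 = 0.909 V.

Final answer: V_1 = 0.909 V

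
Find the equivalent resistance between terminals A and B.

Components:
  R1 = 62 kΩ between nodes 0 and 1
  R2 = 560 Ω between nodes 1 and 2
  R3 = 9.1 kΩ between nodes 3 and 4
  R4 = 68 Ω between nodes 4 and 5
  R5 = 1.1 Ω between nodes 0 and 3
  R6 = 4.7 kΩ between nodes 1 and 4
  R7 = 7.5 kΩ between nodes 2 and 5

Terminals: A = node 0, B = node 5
The network is not a plain series/parallel combination. Inject a 1 A test current into terminal A (node 0) and return it from terminal B (node 5); then R_eq = V_A / (1 A).
Nodal analysis, taking node 5 as the 0 V reference.
Current source I_test pushes 1 A into node 0 and draws it out of node 5.
KCL at each unknown node (sum of currents leaving = 0; resistances in Ω):
  Node 0: (V_0 - V_1)/62000 + (V_0 - V_3)/1.1 - 1 = 0
  Node 1: (V_1 - V_0)/62000 + (V_1 - V_2)/560 + (V_1 - V_4)/4700 = 0
  Node 2: (V_2 - V_1)/560 + (V_2 - 0)/7500 = 0
  Node 3: (V_3 - V_0)/1.1 + (V_3 - V_4)/9100 = 0
  Node 4: (V_4 - V_1)/4700 + (V_4 - V_3)/9100 + (V_4 - 0)/68 = 0
Collecting terms (coefficients in siemens):
  0.9091·V_0 - 0.00001613·V_1 - 0.9091·V_3 = 1
  0.002015·V_1 - 0.00001613·V_0 - 0.001786·V_2 - 0.0002128·V_4 = 0
  0.001919·V_2 - 0.001786·V_1 = 0
  0.9092·V_3 - 0.9091·V_0 - 0.0001099·V_4 = 0
  0.01503·V_4 - 0.0002128·V_1 - 0.0001099·V_3 = 0
Solving these 5 simultaneous equations (Gaussian elimination) gives:
  V_0 = 8044 V, V_1 = 406.5 V, V_2 = 378.3 V, V_3 = 8044 V
  V_4 = 64.57 V
R_eq = V_0 / 1 A = 8044 Ω = 8.044 kΩ

Final answer: 8.044 kΩ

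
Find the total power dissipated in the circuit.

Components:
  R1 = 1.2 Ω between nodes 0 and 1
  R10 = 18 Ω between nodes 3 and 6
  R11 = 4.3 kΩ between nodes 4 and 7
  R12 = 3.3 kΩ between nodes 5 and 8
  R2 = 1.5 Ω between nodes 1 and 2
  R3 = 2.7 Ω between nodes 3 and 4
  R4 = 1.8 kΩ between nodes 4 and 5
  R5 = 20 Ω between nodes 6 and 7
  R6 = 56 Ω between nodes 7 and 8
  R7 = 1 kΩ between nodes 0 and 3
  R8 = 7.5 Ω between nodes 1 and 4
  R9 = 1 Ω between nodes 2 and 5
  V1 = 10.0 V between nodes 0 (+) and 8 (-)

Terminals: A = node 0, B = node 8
Nodal analysis, taking node 8 as the 0 V reference.
Source V1 fixes V_0 = 10 V.
KCL at each unknown node (sum of currents leaving = 0; resistances in Ω):
  Node 1: (V_1 - 10)/1.2 + (V_1 - V_2)/1.5 + (V_1 - V_4)/7.5 = 0
  Node 2: (V_2 - V_1)/1.5 + (V_2 - V_5)/1 = 0
  Node 3: (V_3 - V_4)/2.7 + (V_3 - 10)/1000 + (V_3 - V_6)/18 = 0
  Node 4: (V_4 - V_3)/2.7 + (V_4 - V_5)/1800 + (V_4 - V_1)/7.5 + (V_4 - V_7)/4300 = 0
  Node 5: (V_5 - V_4)/1800 + (V_5 - V_2)/1 + (V_5 - 0)/3300 = 0
  Node 6: (V_6 - V_7)/20 + (V_6 - V_3)/18 = 0
  Node 7: (V_7 - V_6)/20 + (V_7 - 0)/56 + (V_7 - V_4)/4300 = 0
Collecting terms (coefficients in siemens):
  1.633·V_1 - 0.6667·V_2 - 0.1333·V_4 = 8.333
  1.667·V_2 - 0.6667·V_1 - 1·V_5 = 0
  0.4269·V_3 - 0.3704·V_4 - 0.05556·V_6 = 0.01
  0.5045·V_4 - 0.1333·V_1 - 0.3704·V_3 - 0.0005556·V_5 - 0.0002326·V_7 = 0
  1.001·V_5 - 1·V_2 - 0.0005556·V_4 = 0
  0.1056·V_6 - 0.05556·V_3 - 0.05·V_7 = 0
  0.06809·V_7 - 0.0002326·V_4 - 0.05·V_6 = 0
Solving these 7 simultaneous equations (Gaussian elimination) gives:
  V_1 = 9.883 V, V_2 = 9.878 V, V_3 = 8.927 V, V_4 = 9.179 V
  V_5 = 9.875 V, V_6 = 7.227 V, V_7 = 5.339 V
Power in each resistor, P = (ΔV)²/R:
  P_R1 = (10 - 9.883)²/1.2 = 0.01135 W
  P_R2 = (9.883 - 9.878)²/1.5 = 0.00001712 W
  P_R3 = (8.927 - 9.179)²/2.7 = 0.02354 W
  P_R4 = (9.179 - 9.875)²/1800 = 0.0002688 W
  P_R5 = (7.227 - 5.339)²/20 = 0.1784 W
  P_R6 = (5.339 - 0)²/56 = 0.5089 W
  P_R7 = (10 - 8.927)²/1000 = 0.001151 W
  P_R8 = (9.883 - 9.179)²/7.5 = 0.06609 W
  P_R9 = (9.878 - 9.875)²/1 = 0.00001142 W
  P_R10 = (8.927 - 7.227)²/18 = 0.1605 W
  P_R11 = (9.179 - 5.339)²/4300 = 0.003431 W
  P_R12 = (9.875 - 0)²/3300 = 0.02955 W
P_total = P_R1 + P_R2 + P_R3 + P_R4 + P_R5 + P_R6 + P_R7 + P_R8 + P_R9 + P_R10 + P_R11 + P_R12 = 0.9832 W

Final answer: 0.9832 W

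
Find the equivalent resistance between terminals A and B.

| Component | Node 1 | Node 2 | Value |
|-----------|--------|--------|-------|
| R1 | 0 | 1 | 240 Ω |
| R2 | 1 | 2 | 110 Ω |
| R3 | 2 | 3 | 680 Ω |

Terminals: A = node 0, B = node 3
Reduce the network between node 0 (A) and node 3 (B) by series/parallel combination:
  Rs1 = R1 + R2 (series, joined only at node 1) = 240 + 110 = 350 Ω
  Rs2 = R3 + Rs1 (series, joined only at node 2) = 680 + 350 = 1030 Ω
R_eq = 1.03 kΩ

Final answer: 1.03 kΩ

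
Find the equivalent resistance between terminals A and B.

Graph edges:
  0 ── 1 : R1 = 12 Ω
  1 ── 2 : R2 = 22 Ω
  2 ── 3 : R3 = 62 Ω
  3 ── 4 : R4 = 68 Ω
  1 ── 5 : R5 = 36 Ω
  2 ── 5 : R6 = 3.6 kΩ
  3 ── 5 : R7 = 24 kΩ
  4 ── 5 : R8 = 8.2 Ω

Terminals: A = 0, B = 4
The network is not a plain series/parallel combination. Inject a 1 A test current into terminal A (node 0) and return it from terminal B (node 4); then R_eq = V_A / (1 A).
Nodal analysis, taking node 4 as the 0 V reference.
Current source I_test pushes 1 A into node 0 and draws it out of node 4.
KCL at each unknown node (sum of currents leaving = 0; resistances in Ω):
  Node 0: (V_0 - V_1)/12 - 1 = 0
  Node 1: (V_1 - V_0)/12 + (V_1 - V_2)/22 + (V_1 - V_5)/36 = 0
  Node 2: (V_2 - V_1)/22 + (V_2 - V_3)/62 + (V_2 - V_5)/3600 = 0
  Node 3: (V_3 - V_2)/62 + (V_3 - 0)/68 + (V_3 - V_5)/24000 = 0
  Node 5: (V_5 - V_1)/36 + (V_5 - V_2)/3600 + (V_5 - V_3)/24000 + (V_5 - 0)/8.2 = 0
Collecting terms (coefficients in siemens):
  0.08333·V_0 - 0.08333·V_1 = 1
  0.1566·V_1 - 0.08333·V_0 - 0.04545·V_2 - 0.02778·V_5 = 0
  0.06186·V_2 - 0.04545·V_1 - 0.01613·V_3 - 0.0002778·V_5 = 0
  0.03088·V_3 - 0.01613·V_2 - 0.00004167·V_5 = 0
  0.15·V_5 - 0.02778·V_1 - 0.0002778·V_2 - 0.00004167·V_3 = 0
Solving these 5 simultaneous equations (Gaussian elimination) gives:
  V_0 = 46.09 V, V_1 = 34.09 V, V_2 = 29.04 V, V_3 = 15.18 V
  V_5 = 6.37 V
R_eq = V_0 / 1 A = 46.09 Ω

Final answer: 46.09 Ω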